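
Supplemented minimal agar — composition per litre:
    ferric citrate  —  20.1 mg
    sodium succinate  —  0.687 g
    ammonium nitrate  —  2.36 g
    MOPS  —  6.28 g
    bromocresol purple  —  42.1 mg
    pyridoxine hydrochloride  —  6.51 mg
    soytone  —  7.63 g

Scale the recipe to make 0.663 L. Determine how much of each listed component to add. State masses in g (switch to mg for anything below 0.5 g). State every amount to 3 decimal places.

ferric citrate 13.326 mg; sodium succinate 455.481 mg; ammonium nitrate 1.565 g; MOPS 4.164 g; bromocresol purple 27.912 mg; pyridoxine hydrochloride 4.316 mg; soytone 5.059 g

Scale factor = 663 mL / 1000 mL = 0.663.
ferric citrate: 20.1 mg × (663 mL / 1000 mL) = 13.326 mg
sodium succinate: 0.687 g × (663 mL / 1000 mL) = 0.455481 g = 455.481 mg
ammonium nitrate: 2.36 g × (663 mL / 1000 mL) = 1.565 g
MOPS: 6.28 g × (663 mL / 1000 mL) = 4.164 g
bromocresol purple: 42.1 mg × (663 mL / 1000 mL) = 27.912 mg
pyridoxine hydrochloride: 6.51 mg × (663 mL / 1000 mL) = 4.316 mg
soytone: 7.63 g × (663 mL / 1000 mL) = 5.059 g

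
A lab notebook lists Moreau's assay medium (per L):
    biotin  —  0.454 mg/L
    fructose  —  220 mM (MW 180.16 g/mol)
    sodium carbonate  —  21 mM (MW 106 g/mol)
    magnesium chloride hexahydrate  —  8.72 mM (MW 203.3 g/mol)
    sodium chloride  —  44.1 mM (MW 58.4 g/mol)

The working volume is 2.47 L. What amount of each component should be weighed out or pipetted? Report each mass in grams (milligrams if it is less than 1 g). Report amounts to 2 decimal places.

Scale factor relative to 1 L: 2.47.
biotin: 0.454 mg/L × 2.47 L = 1.12 mg
fructose: 220 mmol/L × 180.16 g/mol × 2.47 L ÷ 1000 = 97.90 g
sodium carbonate: 21 mmol/L × 106 g/mol × 2.47 L ÷ 1000 = 5.50 g
magnesium chloride hexahydrate: 8.72 mmol/L × 203.3 g/mol × 2.47 L ÷ 1000 = 4.38 g
sodium chloride: 44.1 mmol/L × 58.4 g/mol × 2.47 L ÷ 1000 = 6.36 g

biotin 1.12 mg; fructose 97.90 g; sodium carbonate 5.50 g; magnesium chloride hexahydrate 4.38 g; sodium chloride 6.36 g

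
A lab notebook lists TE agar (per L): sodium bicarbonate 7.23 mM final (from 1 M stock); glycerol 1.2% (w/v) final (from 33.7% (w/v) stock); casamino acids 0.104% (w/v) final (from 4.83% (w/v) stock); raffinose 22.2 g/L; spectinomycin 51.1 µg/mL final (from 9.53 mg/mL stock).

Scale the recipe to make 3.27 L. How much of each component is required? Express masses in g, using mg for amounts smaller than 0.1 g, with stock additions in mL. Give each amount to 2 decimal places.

sodium bicarbonate 23.64 mL; glycerol 116.44 mL; casamino acids 70.41 mL; raffinose 72.59 g; spectinomycin 17.53 mL

Working volume: 3.27 L.
sodium bicarbonate: C1V1 = C2V2 → 7.23 mM × 3270 mL ÷ 1000 mM = 23.64 mL
glycerol: V = C2·V2/C1 = 1.2% ÷ 33.7% × 3270 mL = 116.44 mL
casamino acids: dilute stock: 0.104% ÷ 4.83% × 3270 mL = 70.41 mL
raffinose: 22.2 g/L × 3.27 L = 72.59 g
spectinomycin: dilute stock: 51.1 µg/mL × 3270 mL ÷ 9530 µg/mL = 17.53 mL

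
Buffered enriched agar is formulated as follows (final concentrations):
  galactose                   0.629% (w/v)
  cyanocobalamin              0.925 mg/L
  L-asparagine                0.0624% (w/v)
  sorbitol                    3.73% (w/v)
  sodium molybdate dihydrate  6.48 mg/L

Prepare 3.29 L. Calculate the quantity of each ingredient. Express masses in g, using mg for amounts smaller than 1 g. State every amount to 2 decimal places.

galactose 20.69 g; cyanocobalamin 3.04 mg; L-asparagine 2.05 g; sorbitol 122.72 g; sodium molybdate dihydrate 21.32 mg

Working volume: 3.29 L.
galactose: 0.629% w/v = 6.29 g/L → 6.29 × 3.29 L = 20.69 g
cyanocobalamin: 0.925 mg/L × 3.29 L = 3.04 mg
L-asparagine: 0.0624 g per 100 mL × 3290 mL ÷ 100 = 2.05 g
sorbitol: 3.73% w/v = 37.3 g/L → 37.3 × 3.29 L = 122.72 g
sodium molybdate dihydrate: 6.48 mg/L × 3.29 L = 21.32 mg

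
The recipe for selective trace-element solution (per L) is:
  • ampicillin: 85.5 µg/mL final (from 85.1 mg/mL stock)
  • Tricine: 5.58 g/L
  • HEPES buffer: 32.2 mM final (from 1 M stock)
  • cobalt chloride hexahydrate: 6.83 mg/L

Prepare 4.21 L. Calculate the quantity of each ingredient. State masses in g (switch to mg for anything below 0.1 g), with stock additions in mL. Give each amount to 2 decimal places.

ampicillin 4.23 mL; Tricine 23.49 g; HEPES buffer 135.56 mL; cobalt chloride hexahydrate 28.75 mg

Scale factor relative to 1 L: 4.21.
ampicillin: C1V1 = C2V2 → 85.5 µg/mL × 4210 mL ÷ 85100 µg/mL = 4.23 mL
Tricine: 5.58 g/L × 4.21 L = 23.49 g
HEPES buffer: C1V1 = C2V2 → 32.2 mM × 4210 mL ÷ 1000 mM = 135.56 mL
cobalt chloride hexahydrate: 6.83 mg/L × 4.21 L = 28.75 mg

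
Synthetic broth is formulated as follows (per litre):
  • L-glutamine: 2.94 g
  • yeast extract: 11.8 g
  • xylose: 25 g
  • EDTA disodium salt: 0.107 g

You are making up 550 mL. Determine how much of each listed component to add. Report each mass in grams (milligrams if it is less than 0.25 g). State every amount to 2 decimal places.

L-glutamine 1.62 g; yeast extract 6.49 g; xylose 13.75 g; EDTA disodium salt 58.85 mg

Ratio of target to recipe volume: 550 / 1000 = 0.55.
L-glutamine: 2.94 g × (550 mL / 1000 mL) = 1.62 g
yeast extract: 11.8 g × (550 mL / 1000 mL) = 6.49 g
xylose: 25 g × (550 mL / 1000 mL) = 13.75 g
EDTA disodium salt: 0.107 g × (550 mL / 1000 mL) = 0.05885 g = 58.85 mg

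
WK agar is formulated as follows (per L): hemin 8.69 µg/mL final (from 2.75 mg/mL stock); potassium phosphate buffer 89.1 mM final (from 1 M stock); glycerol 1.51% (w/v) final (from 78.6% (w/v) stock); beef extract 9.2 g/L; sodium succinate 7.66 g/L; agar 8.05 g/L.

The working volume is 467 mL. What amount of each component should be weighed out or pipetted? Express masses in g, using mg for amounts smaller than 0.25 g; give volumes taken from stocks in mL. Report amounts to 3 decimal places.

Scale factor relative to 1 L: 0.467.
hemin: C1V1 = C2V2 → 8.69 µg/mL × 467 mL ÷ 2750 µg/mL = 1.476 mL
potassium phosphate buffer: C1V1 = C2V2 → 89.1 mM × 467 mL ÷ 1000 mM = 41.610 mL
glycerol: V = C2·V2/C1 = 1.51% ÷ 78.6% × 467 mL = 8.972 mL
beef extract: 9.2 g/L × 0.467 L = 4.296 g
sodium succinate: 7.66 g/L × 0.467 L = 3.577 g
agar: 8.05 g/L × 0.467 L = 3.759 g

hemin 1.476 mL; potassium phosphate buffer 41.610 mL; glycerol 8.972 mL; beef extract 4.296 g; sodium succinate 3.577 g; agar 3.759 g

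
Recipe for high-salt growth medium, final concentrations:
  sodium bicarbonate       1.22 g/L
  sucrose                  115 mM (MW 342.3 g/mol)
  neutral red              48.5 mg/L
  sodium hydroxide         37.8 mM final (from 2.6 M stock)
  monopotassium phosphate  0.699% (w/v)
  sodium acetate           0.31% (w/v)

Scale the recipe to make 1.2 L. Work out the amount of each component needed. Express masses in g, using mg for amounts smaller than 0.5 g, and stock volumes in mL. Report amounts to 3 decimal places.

sodium bicarbonate 1.464 g; sucrose 47.237 g; neutral red 58.200 mg; sodium hydroxide 17.446 mL; monopotassium phosphate 8.388 g; sodium acetate 3.720 g

Scale factor relative to 1 L: 1.2.
sodium bicarbonate: 1.22 g/L × 1.2 L = 1.464 g
sucrose: 115 mmol/L × 342.3 g/mol × 1.2 L ÷ 1000 = 47.237 g
neutral red: 48.5 mg/L × 1.2 L = 58.200 mg
sodium hydroxide: C1V1 = C2V2 → 37.8 mM × 1200 mL ÷ 2600 mM = 17.446 mL
monopotassium phosphate: 0.699% w/v = 6.99 g/L → 6.99 × 1.2 L = 8.388 g
sodium acetate: 0.31 g per 100 mL × 1200 mL ÷ 100 = 3.720 g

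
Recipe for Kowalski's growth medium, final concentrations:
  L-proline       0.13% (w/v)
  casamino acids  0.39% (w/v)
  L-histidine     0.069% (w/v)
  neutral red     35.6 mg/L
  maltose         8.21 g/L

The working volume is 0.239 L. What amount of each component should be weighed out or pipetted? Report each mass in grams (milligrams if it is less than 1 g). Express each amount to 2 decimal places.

L-proline 310.70 mg; casamino acids 932.10 mg; L-histidine 164.91 mg; neutral red 8.51 mg; maltose 1.96 g

Working volume: 0.239 L.
L-proline: 0.13% w/v = 1.3 g/L → 1.3 × 0.239 L = 0.3107 g = 310.70 mg
casamino acids: 0.39 g per 100 mL × 239 mL ÷ 100 = 0.9321 g = 932.10 mg
L-histidine: 0.069 g per 100 mL × 239 mL ÷ 100 = 0.16491 g = 164.91 mg
neutral red: 35.6 mg/L × 0.239 L = 8.51 mg
maltose: 8.21 g/L × 0.239 L = 1.96 g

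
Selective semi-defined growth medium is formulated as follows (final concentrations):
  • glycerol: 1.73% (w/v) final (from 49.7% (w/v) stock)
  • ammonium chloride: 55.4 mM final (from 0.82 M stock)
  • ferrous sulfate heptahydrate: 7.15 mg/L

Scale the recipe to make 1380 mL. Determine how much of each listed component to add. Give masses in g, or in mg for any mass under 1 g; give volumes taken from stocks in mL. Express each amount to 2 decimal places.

Target volume = 1380 mL = 1.38 L.
glycerol: dilute stock: 1.73% ÷ 49.7% × 1380 mL = 48.04 mL
ammonium chloride: C1V1 = C2V2 → 55.4 mM × 1380 mL ÷ 820 mM = 93.23 mL
ferrous sulfate heptahydrate: 7.15 mg/L × 1.38 L = 9.87 mg

glycerol 48.04 mL; ammonium chloride 93.23 mL; ferrous sulfate heptahydrate 9.87 mg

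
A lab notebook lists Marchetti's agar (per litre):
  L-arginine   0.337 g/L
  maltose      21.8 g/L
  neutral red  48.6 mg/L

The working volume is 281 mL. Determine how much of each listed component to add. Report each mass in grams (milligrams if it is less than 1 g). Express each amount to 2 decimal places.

L-arginine 94.70 mg; maltose 6.13 g; neutral red 13.66 mg

Scale factor relative to 1 L: 0.281.
L-arginine: 0.337 g/L × 0.281 L = 0.094697 g = 94.70 mg
maltose: 21.8 g/L × 0.281 L = 6.13 g
neutral red: 48.6 mg/L × 0.281 L = 13.66 mg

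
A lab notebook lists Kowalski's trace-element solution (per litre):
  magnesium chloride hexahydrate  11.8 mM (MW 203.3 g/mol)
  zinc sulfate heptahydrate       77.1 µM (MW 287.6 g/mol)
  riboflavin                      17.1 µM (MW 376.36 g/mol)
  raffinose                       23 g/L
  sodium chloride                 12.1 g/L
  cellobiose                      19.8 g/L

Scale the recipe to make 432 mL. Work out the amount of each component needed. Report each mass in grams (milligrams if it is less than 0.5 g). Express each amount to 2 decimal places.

magnesium chloride hexahydrate 1.04 g; zinc sulfate heptahydrate 9.58 mg; riboflavin 2.78 mg; raffinose 9.94 g; sodium chloride 5.23 g; cellobiose 8.55 g

Target volume = 432 mL = 0.432 L.
magnesium chloride hexahydrate: 11.8 mmol/L × 203.3 g/mol × 0.432 L ÷ 1000 = 1.04 g
zinc sulfate heptahydrate: 77.1 µmol/L × 287.6 g/mol × 0.432 L ÷ 1000 = 9.58 mg
riboflavin: 17.1 µmol/L × 376.36 g/mol × 0.432 L ÷ 1000 = 2.78 mg
raffinose: 23 g/L × 0.432 L = 9.94 g
sodium chloride: 12.1 g/L × 0.432 L = 5.23 g
cellobiose: 19.8 g/L × 0.432 L = 8.55 g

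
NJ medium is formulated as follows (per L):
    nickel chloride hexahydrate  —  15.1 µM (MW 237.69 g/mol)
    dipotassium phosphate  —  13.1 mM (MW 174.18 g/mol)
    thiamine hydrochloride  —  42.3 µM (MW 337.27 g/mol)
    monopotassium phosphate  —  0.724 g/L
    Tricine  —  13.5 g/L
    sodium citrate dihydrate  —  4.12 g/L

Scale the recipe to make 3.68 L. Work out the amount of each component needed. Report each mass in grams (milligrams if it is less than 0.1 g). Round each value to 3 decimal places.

Scale factor relative to 1 L: 3.68.
nickel chloride hexahydrate: 15.1 µmol/L × 237.69 g/mol × 3.68 L ÷ 1000 = 13.208 mg
dipotassium phosphate: 13.1 mmol/L × 174.18 g/mol × 3.68 L ÷ 1000 = 8.397 g
thiamine hydrochloride: 42.3 µmol/L × 337.27 g/mol × 3.68 L ÷ 1000 = 52.501 mg
monopotassium phosphate: 0.724 g/L × 3.68 L = 2.664 g
Tricine: 13.5 g/L × 3.68 L = 49.680 g
sodium citrate dihydrate: 4.12 g/L × 3.68 L = 15.162 g

nickel chloride hexahydrate 13.208 mg; dipotassium phosphate 8.397 g; thiamine hydrochloride 52.501 mg; monopotassium phosphate 2.664 g; Tricine 49.680 g; sodium citrate dihydrate 15.162 g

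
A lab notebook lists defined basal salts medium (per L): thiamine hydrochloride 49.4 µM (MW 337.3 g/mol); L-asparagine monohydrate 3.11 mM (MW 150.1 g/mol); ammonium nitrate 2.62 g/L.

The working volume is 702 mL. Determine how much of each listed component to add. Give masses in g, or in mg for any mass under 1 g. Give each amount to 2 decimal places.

Scale factor relative to 1 L: 0.702.
thiamine hydrochloride: 49.4 µmol/L × 337.3 g/mol × 0.702 L ÷ 1000 = 11.70 mg
L-asparagine monohydrate: 3.11 mmol/L × 150.1 mg/mmol × 0.702 L = 327.70 mg
ammonium nitrate: 2.62 g/L × 0.702 L = 1.84 g

thiamine hydrochloride 11.70 mg; L-asparagine monohydrate 327.70 mg; ammonium nitrate 1.84 g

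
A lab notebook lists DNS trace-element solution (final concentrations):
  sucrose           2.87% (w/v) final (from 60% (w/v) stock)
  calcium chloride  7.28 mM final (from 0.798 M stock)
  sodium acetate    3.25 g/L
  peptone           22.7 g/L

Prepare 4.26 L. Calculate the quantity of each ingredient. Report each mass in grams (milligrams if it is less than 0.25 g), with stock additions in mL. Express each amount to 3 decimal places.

sucrose 203.770 mL; calcium chloride 38.863 mL; sodium acetate 13.845 g; peptone 96.702 g

Scale factor relative to 1 L: 4.26.
sucrose: C1V1 = C2V2 → 2.87% ÷ 60% × 4260 mL = 203.770 mL
calcium chloride: V = C2·V2/C1 = 7.28 mM × 4260 mL ÷ 798 mM = 38.863 mL
sodium acetate: 3.25 g/L × 4.26 L = 13.845 g
peptone: 22.7 g/L × 4.26 L = 96.702 g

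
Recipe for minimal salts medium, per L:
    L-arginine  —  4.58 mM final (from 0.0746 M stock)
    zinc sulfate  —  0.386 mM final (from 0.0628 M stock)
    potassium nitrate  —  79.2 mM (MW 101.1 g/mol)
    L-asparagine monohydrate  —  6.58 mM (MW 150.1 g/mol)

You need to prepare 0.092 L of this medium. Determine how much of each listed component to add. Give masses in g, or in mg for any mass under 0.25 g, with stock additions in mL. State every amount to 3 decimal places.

L-arginine 5.648 mL; zinc sulfate 0.565 mL; potassium nitrate 0.737 g; L-asparagine monohydrate 90.865 mg

Scale factor relative to 1 L: 0.092.
L-arginine: V = C2·V2/C1 = 4.58 mM × 92 mL ÷ 74.6 mM = 5.648 mL
zinc sulfate: dilute stock: 0.386 mM × 92 mL ÷ 62.8 mM = 0.565 mL
potassium nitrate: 79.2 mmol/L × 101.1 g/mol × 0.092 L ÷ 1000 = 0.737 g
L-asparagine monohydrate: 6.58 mmol/L × 150.1 mg/mmol × 0.092 L = 90.865 mg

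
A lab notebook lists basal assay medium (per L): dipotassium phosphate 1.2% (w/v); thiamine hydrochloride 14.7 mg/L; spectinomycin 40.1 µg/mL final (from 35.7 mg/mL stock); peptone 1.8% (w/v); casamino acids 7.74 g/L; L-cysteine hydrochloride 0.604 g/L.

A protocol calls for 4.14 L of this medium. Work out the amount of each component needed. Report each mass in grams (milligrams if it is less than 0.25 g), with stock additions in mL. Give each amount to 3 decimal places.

dipotassium phosphate 49.680 g; thiamine hydrochloride 60.858 mg; spectinomycin 4.650 mL; peptone 74.520 g; casamino acids 32.044 g; L-cysteine hydrochloride 2.501 g

Working volume: 4.14 L.
dipotassium phosphate: 1.2% w/v = 12 g/L → 12 × 4.14 L = 49.680 g
thiamine hydrochloride: 14.7 mg/L × 4.14 L = 60.858 mg
spectinomycin: V = C2·V2/C1 = 40.1 µg/mL × 4140 mL ÷ 35700 µg/mL = 4.650 mL
peptone: 1.8 g per 100 mL × 4140 mL ÷ 100 = 74.520 g
casamino acids: 7.74 g/L × 4.14 L = 32.044 g
L-cysteine hydrochloride: 0.604 g/L × 4.14 L = 2.501 g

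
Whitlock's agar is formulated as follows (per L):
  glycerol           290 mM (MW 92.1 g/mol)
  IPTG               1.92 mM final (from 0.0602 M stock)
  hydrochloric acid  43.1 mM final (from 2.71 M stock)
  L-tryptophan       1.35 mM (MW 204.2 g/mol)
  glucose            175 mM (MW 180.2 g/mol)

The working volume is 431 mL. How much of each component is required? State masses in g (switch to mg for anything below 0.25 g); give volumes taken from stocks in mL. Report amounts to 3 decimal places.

Scale factor relative to 1 L: 0.431.
glycerol: 290 mmol/L × 92.1 g/mol × 0.431 L ÷ 1000 = 11.512 g
IPTG: dilute stock: 1.92 mM × 431 mL ÷ 60.2 mM = 13.746 mL
hydrochloric acid: C1V1 = C2V2 → 43.1 mM × 431 mL ÷ 2710 mM = 6.855 mL
L-tryptophan: 1.35 mmol/L × 204.2 mg/mmol × 0.431 L = 118.814 mg
glucose: 175 mmol/L × 180.2 g/mol × 0.431 L ÷ 1000 = 13.592 g

glycerol 11.512 g; IPTG 13.746 mL; hydrochloric acid 6.855 mL; L-tryptophan 118.814 mg; glucose 13.592 g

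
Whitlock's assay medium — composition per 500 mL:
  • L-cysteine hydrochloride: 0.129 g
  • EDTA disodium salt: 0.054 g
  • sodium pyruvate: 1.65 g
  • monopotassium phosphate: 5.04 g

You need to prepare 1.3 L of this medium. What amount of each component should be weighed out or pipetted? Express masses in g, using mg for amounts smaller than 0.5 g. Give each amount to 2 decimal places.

Ratio of target to recipe volume: 1300 / 500 = 2.6.
L-cysteine hydrochloride: 0.129 g × (1300 mL / 500 mL) = 0.3354 g = 335.40 mg
EDTA disodium salt: 0.054 g × (1300 mL / 500 mL) = 0.1404 g = 140.40 mg
sodium pyruvate: 1.65 g × (1300 mL / 500 mL) = 4.29 g
monopotassium phosphate: 5.04 g × (1300 mL / 500 mL) = 13.10 g

L-cysteine hydrochloride 335.40 mg; EDTA disodium salt 140.40 mg; sodium pyruvate 4.29 g; monopotassium phosphate 13.10 g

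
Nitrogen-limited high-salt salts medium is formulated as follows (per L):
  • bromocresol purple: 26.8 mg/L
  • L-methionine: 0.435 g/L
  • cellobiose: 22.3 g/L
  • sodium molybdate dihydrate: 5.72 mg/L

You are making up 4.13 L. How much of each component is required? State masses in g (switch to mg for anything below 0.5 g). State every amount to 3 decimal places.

Scale factor relative to 1 L: 4.13.
bromocresol purple: 26.8 mg/L × 4.13 L = 110.684 mg
L-methionine: 0.435 g/L × 4.13 L = 1.797 g
cellobiose: 22.3 g/L × 4.13 L = 92.099 g
sodium molybdate dihydrate: 5.72 mg/L × 4.13 L = 23.624 mg

bromocresol purple 110.684 mg; L-methionine 1.797 g; cellobiose 92.099 g; sodium molybdate dihydrate 23.624 mg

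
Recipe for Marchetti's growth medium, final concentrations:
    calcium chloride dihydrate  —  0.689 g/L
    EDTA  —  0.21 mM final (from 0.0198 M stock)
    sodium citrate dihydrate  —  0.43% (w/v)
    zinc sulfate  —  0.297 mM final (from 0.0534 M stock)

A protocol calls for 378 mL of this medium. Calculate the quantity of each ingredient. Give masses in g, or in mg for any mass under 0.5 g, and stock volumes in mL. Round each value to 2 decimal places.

Working volume: 378 mL = 0.378 L.
calcium chloride dihydrate: 0.689 g/L × 0.378 L = 0.260442 g = 260.44 mg
EDTA: C1V1 = C2V2 → 0.21 mM × 378 mL ÷ 19.8 mM = 4.01 mL
sodium citrate dihydrate: 0.43 g per 100 mL × 378 mL ÷ 100 = 1.63 g
zinc sulfate: V = C2·V2/C1 = 0.297 mM × 378 mL ÷ 53.4 mM = 2.10 mL

calcium chloride dihydrate 260.44 mg; EDTA 4.01 mL; sodium citrate dihydrate 1.63 g; zinc sulfate 2.10 mL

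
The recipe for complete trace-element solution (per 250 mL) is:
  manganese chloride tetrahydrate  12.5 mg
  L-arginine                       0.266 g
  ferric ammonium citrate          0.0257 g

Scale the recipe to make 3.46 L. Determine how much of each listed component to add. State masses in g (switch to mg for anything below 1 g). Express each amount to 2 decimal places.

manganese chloride tetrahydrate 173.00 mg; L-arginine 3.68 g; ferric ammonium citrate 355.69 mg

Scale factor = 3460 mL / 250 mL = 13.84.
manganese chloride tetrahydrate: 12.5 mg × (3460 mL / 250 mL) = 173.00 mg
L-arginine: 0.266 g × (3460 mL / 250 mL) = 3.68 g
ferric ammonium citrate: 0.0257 g × (3460 mL / 250 mL) = 0.355688 g = 355.69 mg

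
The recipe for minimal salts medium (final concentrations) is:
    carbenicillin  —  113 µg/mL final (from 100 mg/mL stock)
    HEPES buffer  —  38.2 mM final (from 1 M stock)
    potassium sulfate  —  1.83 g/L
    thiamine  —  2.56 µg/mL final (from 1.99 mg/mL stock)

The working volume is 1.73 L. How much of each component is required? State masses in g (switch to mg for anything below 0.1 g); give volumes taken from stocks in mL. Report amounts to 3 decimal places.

carbenicillin 1.955 mL; HEPES buffer 66.086 mL; potassium sulfate 3.166 g; thiamine 2.226 mL

Working volume: 1.73 L.
carbenicillin: C1V1 = C2V2 → 113 µg/mL × 1730 mL ÷ 100000 µg/mL = 1.955 mL
HEPES buffer: dilute stock: 38.2 mM × 1730 mL ÷ 1000 mM = 66.086 mL
potassium sulfate: 1.83 g/L × 1.73 L = 3.166 g
thiamine: V = C2·V2/C1 = 2.56 µg/mL × 1730 mL ÷ 1990 µg/mL = 2.226 mL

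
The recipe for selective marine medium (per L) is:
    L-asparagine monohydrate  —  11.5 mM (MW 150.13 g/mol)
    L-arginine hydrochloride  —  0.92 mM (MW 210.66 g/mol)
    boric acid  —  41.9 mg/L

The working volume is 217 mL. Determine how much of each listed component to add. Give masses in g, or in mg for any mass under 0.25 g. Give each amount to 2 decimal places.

L-asparagine monohydrate 0.37 g; L-arginine hydrochloride 42.06 mg; boric acid 9.09 mg

Target volume = 217 mL = 0.217 L.
L-asparagine monohydrate: 11.5 mmol/L × 150.13 g/mol × 0.217 L ÷ 1000 = 0.37 g
L-arginine hydrochloride: 0.92 mmol/L × 210.66 mg/mmol × 0.217 L = 42.06 mg
boric acid: 41.9 mg/L × 0.217 L = 9.09 mg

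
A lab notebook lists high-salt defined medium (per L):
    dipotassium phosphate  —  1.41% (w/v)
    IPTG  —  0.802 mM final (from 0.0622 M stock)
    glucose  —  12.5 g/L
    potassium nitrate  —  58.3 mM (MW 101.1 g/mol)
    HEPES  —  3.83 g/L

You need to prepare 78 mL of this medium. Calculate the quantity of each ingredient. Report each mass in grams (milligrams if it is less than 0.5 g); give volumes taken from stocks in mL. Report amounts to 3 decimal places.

Scale factor relative to 1 L: 0.078.
dipotassium phosphate: 1.41% w/v = 14.1 g/L → 14.1 × 0.078 L = 1.100 g
IPTG: V = C2·V2/C1 = 0.802 mM × 78 mL ÷ 62.2 mM = 1.006 mL
glucose: 12.5 g/L × 0.078 L = 0.975 g
potassium nitrate: 58.3 mmol/L × 101.1 mg/mmol × 0.078 L = 459.742 mg
HEPES: 3.83 g/L × 0.078 L = 0.29874 g = 298.740 mg

dipotassium phosphate 1.100 g; IPTG 1.006 mL; glucose 0.975 g; potassium nitrate 459.742 mg; HEPES 298.740 mg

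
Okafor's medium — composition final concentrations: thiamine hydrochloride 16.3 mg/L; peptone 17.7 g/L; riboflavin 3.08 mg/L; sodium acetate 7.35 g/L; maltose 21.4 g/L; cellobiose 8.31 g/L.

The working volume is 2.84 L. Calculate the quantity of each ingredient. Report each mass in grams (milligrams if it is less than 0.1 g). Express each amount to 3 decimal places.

thiamine hydrochloride 46.292 mg; peptone 50.268 g; riboflavin 8.747 mg; sodium acetate 20.874 g; maltose 60.776 g; cellobiose 23.600 g

Scale factor relative to 1 L: 2.84.
thiamine hydrochloride: 16.3 mg/L × 2.84 L = 46.292 mg
peptone: 17.7 g/L × 2.84 L = 50.268 g
riboflavin: 3.08 mg/L × 2.84 L = 8.747 mg
sodium acetate: 7.35 g/L × 2.84 L = 20.874 g
maltose: 21.4 g/L × 2.84 L = 60.776 g
cellobiose: 8.31 g/L × 2.84 L = 23.600 g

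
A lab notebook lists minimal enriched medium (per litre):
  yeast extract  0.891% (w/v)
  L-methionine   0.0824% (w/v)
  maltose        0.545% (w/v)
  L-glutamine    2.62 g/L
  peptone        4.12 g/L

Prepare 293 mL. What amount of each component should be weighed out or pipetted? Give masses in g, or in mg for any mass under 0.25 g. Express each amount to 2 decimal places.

yeast extract 2.61 g; L-methionine 241.43 mg; maltose 1.60 g; L-glutamine 0.77 g; peptone 1.21 g

Working volume: 293 mL = 0.293 L.
yeast extract: 0.891 g per 100 mL × 293 mL ÷ 100 = 2.61 g
L-methionine: 0.0824 g per 100 mL × 293 mL ÷ 100 = 0.241432 g = 241.43 mg
maltose: 0.545 g per 100 mL × 293 mL ÷ 100 = 1.60 g
L-glutamine: 2.62 g/L × 0.293 L = 0.77 g
peptone: 4.12 g/L × 0.293 L = 1.21 g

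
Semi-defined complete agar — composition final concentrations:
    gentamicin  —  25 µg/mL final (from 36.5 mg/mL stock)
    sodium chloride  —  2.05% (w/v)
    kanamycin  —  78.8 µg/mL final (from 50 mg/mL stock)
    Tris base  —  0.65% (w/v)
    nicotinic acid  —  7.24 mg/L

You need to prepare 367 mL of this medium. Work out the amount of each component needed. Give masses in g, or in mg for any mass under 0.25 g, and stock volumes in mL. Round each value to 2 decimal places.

Target volume = 367 mL = 0.367 L.
gentamicin: dilute stock: 25 µg/mL × 367 mL ÷ 36500 µg/mL = 0.25 mL
sodium chloride: 2.05% w/v = 20.5 g/L → 20.5 × 0.367 L = 7.52 g
kanamycin: dilute stock: 78.8 µg/mL × 367 mL ÷ 50000 µg/mL = 0.58 mL
Tris base: 0.65% w/v = 6.5 g/L → 6.5 × 0.367 L = 2.39 g
nicotinic acid: 7.24 mg/L × 0.367 L = 2.66 mg

gentamicin 0.25 mL; sodium chloride 7.52 g; kanamycin 0.58 mL; Tris base 2.39 g; nicotinic acid 2.66 mg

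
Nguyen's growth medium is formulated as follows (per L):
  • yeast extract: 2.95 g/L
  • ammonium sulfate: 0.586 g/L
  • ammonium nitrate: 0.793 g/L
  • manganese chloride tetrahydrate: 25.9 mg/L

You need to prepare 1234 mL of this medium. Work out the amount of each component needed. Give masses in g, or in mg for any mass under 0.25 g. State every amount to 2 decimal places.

Target volume = 1234 mL = 1.234 L.
yeast extract: 2.95 g/L × 1.234 L = 3.64 g
ammonium sulfate: 0.586 g/L × 1.234 L = 0.72 g
ammonium nitrate: 0.793 g/L × 1.234 L = 0.98 g
manganese chloride tetrahydrate: 25.9 mg/L × 1.234 L = 31.96 mg

yeast extract 3.64 g; ammonium sulfate 0.72 g; ammonium nitrate 0.98 g; manganese chloride tetrahydrate 31.96 mg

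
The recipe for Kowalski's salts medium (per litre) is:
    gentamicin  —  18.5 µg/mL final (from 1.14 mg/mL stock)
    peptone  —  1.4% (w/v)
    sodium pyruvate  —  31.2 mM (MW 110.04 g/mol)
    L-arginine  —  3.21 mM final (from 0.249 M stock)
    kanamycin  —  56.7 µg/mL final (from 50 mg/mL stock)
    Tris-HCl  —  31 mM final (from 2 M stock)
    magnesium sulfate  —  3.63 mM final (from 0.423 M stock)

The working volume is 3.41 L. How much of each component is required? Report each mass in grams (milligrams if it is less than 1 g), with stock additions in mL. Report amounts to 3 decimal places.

Working volume: 3.41 L.
gentamicin: C1V1 = C2V2 → 18.5 µg/mL × 3410 mL ÷ 1140 µg/mL = 55.338 mL
peptone: 1.4 g per 100 mL × 3410 mL ÷ 100 = 47.740 g
sodium pyruvate: 31.2 mmol/L × 110.04 g/mol × 3.41 L ÷ 1000 = 11.707 g
L-arginine: C1V1 = C2V2 → 3.21 mM × 3410 mL ÷ 249 mM = 43.960 mL
kanamycin: dilute stock: 56.7 µg/mL × 3410 mL ÷ 50000 µg/mL = 3.867 mL
Tris-HCl: V = C2·V2/C1 = 31 mM × 3410 mL ÷ 2000 mM = 52.855 mL
magnesium sulfate: dilute stock: 3.63 mM × 3410 mL ÷ 423 mM = 29.263 mL

gentamicin 55.338 mL; peptone 47.740 g; sodium pyruvate 11.707 g; L-arginine 43.960 mL; kanamycin 3.867 mL; Tris-HCl 52.855 mL; magnesium sulfate 29.263 mL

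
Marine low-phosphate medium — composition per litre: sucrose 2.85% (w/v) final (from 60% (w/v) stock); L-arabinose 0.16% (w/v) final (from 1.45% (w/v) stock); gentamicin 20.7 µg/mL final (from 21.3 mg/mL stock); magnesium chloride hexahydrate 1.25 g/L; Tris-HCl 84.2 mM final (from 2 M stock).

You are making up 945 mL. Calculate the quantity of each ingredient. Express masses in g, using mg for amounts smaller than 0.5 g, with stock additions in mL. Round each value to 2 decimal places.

sucrose 44.89 mL; L-arabinose 104.28 mL; gentamicin 0.92 mL; magnesium chloride hexahydrate 1.18 g; Tris-HCl 39.78 mL

Scale factor relative to 1 L: 0.945.
sucrose: C1V1 = C2V2 → 2.85% ÷ 60% × 945 mL = 44.89 mL
L-arabinose: dilute stock: 0.16% ÷ 1.45% × 945 mL = 104.28 mL
gentamicin: C1V1 = C2V2 → 20.7 µg/mL × 945 mL ÷ 21300 µg/mL = 0.92 mL
magnesium chloride hexahydrate: 1.25 g/L × 0.945 L = 1.18 g
Tris-HCl: V = C2·V2/C1 = 84.2 mM × 945 mL ÷ 2000 mM = 39.78 mL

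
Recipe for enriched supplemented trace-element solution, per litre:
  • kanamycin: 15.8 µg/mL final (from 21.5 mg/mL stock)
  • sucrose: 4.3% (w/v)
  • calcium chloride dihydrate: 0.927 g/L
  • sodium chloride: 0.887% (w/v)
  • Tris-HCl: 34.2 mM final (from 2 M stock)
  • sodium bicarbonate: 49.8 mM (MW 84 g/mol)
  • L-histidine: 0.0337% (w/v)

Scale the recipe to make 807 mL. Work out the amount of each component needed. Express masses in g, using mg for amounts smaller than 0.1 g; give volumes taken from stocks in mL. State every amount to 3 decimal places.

Working volume: 807 mL = 0.807 L.
kanamycin: C1V1 = C2V2 → 15.8 µg/mL × 807 mL ÷ 21500 µg/mL = 0.593 mL
sucrose: 4.3 g per 100 mL × 807 mL ÷ 100 = 34.701 g
calcium chloride dihydrate: 0.927 g/L × 0.807 L = 0.748 g
sodium chloride: 0.887% w/v = 8.87 g/L → 8.87 × 0.807 L = 7.158 g
Tris-HCl: dilute stock: 34.2 mM × 807 mL ÷ 2000 mM = 13.800 mL
sodium bicarbonate: 49.8 mmol/L × 84 g/mol × 0.807 L ÷ 1000 = 3.376 g
L-histidine: 0.0337% w/v = 0.337 g/L → 0.337 × 0.807 L = 0.272 g

kanamycin 0.593 mL; sucrose 34.701 g; calcium chloride dihydrate 0.748 g; sodium chloride 7.158 g; Tris-HCl 13.800 mL; sodium bicarbonate 3.376 g; L-histidine 0.272 g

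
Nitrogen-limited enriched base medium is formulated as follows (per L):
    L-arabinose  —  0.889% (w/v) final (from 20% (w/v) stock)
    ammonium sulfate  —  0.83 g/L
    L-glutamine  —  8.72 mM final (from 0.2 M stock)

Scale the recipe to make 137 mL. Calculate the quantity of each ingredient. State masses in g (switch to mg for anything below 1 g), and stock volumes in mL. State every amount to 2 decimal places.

Target volume = 137 mL = 0.137 L.
L-arabinose: dilute stock: 0.889% ÷ 20% × 137 mL = 6.09 mL
ammonium sulfate: 0.83 g/L × 0.137 L = 0.11371 g = 113.71 mg
L-glutamine: C1V1 = C2V2 → 8.72 mM × 137 mL ÷ 200 mM = 5.97 mL

L-arabinose 6.09 mL; ammonium sulfate 113.71 mg; L-glutamine 5.97 mL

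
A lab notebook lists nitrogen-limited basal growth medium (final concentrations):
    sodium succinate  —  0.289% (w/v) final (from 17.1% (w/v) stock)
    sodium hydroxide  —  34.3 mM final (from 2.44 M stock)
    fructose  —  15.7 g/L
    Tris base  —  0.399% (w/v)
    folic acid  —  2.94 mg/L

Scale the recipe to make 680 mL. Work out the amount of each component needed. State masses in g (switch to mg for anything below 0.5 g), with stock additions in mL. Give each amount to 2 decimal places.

Scale factor relative to 1 L: 0.68.
sodium succinate: V = C2·V2/C1 = 0.289% ÷ 17.1% × 680 mL = 11.49 mL
sodium hydroxide: dilute stock: 34.3 mM × 680 mL ÷ 2440 mM = 9.56 mL
fructose: 15.7 g/L × 0.68 L = 10.68 g
Tris base: 0.399% w/v = 3.99 g/L → 3.99 × 0.68 L = 2.71 g
folic acid: 2.94 mg/L × 0.68 L = 2.00 mg

sodium succinate 11.49 mL; sodium hydroxide 9.56 mL; fructose 10.68 g; Tris base 2.71 g; folic acid 2.00 mg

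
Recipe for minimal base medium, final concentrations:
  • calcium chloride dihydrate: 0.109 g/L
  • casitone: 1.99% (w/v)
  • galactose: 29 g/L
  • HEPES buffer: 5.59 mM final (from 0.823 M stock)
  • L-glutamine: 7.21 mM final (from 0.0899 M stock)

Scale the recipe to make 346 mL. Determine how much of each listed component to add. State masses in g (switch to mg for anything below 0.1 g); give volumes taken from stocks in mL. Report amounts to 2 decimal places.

Working volume: 346 mL = 0.346 L.
calcium chloride dihydrate: 0.109 g/L × 0.346 L = 0.037714 g = 37.71 mg
casitone: 1.99% w/v = 19.9 g/L → 19.9 × 0.346 L = 6.89 g
galactose: 29 g/L × 0.346 L = 10.03 g
HEPES buffer: V = C2·V2/C1 = 5.59 mM × 346 mL ÷ 823 mM = 2.35 mL
L-glutamine: dilute stock: 7.21 mM × 346 mL ÷ 89.9 mM = 27.75 mL

calcium chloride dihydrate 37.71 mg; casitone 6.89 g; galactose 10.03 g; HEPES buffer 2.35 mL; L-glutamine 27.75 mL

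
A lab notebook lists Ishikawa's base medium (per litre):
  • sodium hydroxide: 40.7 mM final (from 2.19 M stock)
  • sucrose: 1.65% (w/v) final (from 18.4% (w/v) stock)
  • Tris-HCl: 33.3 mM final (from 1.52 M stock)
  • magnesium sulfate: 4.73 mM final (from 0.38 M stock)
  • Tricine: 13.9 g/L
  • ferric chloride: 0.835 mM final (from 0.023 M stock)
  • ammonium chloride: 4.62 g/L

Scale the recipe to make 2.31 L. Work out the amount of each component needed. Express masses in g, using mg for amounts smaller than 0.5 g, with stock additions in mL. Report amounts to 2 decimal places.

Working volume: 2.31 L.
sodium hydroxide: dilute stock: 40.7 mM × 2310 mL ÷ 2190 mM = 42.93 mL
sucrose: V = C2·V2/C1 = 1.65% ÷ 18.4% × 2310 mL = 207.15 mL
Tris-HCl: dilute stock: 33.3 mM × 2310 mL ÷ 1520 mM = 50.61 mL
magnesium sulfate: V = C2·V2/C1 = 4.73 mM × 2310 mL ÷ 380 mM = 28.75 mL
Tricine: 13.9 g/L × 2.31 L = 32.11 g
ferric chloride: dilute stock: 0.835 mM × 2310 mL ÷ 23 mM = 83.86 mL
ammonium chloride: 4.62 g/L × 2.31 L = 10.67 g

sodium hydroxide 42.93 mL; sucrose 207.15 mL; Tris-HCl 50.61 mL; magnesium sulfate 28.75 mL; Tricine 32.11 g; ferric chloride 83.86 mL; ammonium chloride 10.67 g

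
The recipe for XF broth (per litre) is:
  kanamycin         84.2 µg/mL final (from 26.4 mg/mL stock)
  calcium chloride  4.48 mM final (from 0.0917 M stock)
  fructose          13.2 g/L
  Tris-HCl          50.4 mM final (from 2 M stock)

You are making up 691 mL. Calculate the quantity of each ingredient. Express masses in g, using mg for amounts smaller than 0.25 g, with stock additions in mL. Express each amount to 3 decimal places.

Working volume: 691 mL = 0.691 L.
kanamycin: dilute stock: 84.2 µg/mL × 691 mL ÷ 26400 µg/mL = 2.204 mL
calcium chloride: dilute stock: 4.48 mM × 691 mL ÷ 91.7 mM = 33.759 mL
fructose: 13.2 g/L × 0.691 L = 9.121 g
Tris-HCl: V = C2·V2/C1 = 50.4 mM × 691 mL ÷ 2000 mM = 17.413 mL

kanamycin 2.204 mL; calcium chloride 33.759 mL; fructose 9.121 g; Tris-HCl 17.413 mL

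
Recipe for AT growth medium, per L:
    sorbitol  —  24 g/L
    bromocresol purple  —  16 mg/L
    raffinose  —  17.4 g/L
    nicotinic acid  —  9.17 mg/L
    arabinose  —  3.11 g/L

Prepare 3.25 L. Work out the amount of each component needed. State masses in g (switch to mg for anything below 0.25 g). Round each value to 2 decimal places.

Scale factor relative to 1 L: 3.25.
sorbitol: 24 g/L × 3.25 L = 78.00 g
bromocresol purple: 16 mg/L × 3.25 L = 52.00 mg
raffinose: 17.4 g/L × 3.25 L = 56.55 g
nicotinic acid: 9.17 mg/L × 3.25 L = 29.80 mg
arabinose: 3.11 g/L × 3.25 L = 10.11 g

sorbitol 78.00 g; bromocresol purple 52.00 mg; raffinose 56.55 g; nicotinic acid 29.80 mg; arabinose 10.11 g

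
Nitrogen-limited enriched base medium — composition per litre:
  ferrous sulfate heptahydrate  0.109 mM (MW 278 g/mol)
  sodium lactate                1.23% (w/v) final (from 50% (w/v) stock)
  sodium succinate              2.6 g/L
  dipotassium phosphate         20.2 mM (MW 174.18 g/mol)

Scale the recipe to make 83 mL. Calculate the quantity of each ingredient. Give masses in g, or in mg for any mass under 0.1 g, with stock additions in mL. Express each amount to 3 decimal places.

Target volume = 83 mL = 0.083 L.
ferrous sulfate heptahydrate: 0.109 mmol/L × 278 mg/mmol × 0.083 L = 2.515 mg
sodium lactate: V = C2·V2/C1 = 1.23% ÷ 50% × 83 mL = 2.042 mL
sodium succinate: 2.6 g/L × 0.083 L = 0.216 g
dipotassium phosphate: 20.2 mmol/L × 174.18 g/mol × 0.083 L ÷ 1000 = 0.292 g

ferrous sulfate heptahydrate 2.515 mg; sodium lactate 2.042 mL; sodium succinate 0.216 g; dipotassium phosphate 0.292 g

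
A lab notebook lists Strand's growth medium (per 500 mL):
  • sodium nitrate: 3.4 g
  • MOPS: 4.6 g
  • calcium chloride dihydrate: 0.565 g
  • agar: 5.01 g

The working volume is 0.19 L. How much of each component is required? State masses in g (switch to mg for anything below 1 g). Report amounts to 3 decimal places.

Ratio of target to recipe volume: 190 / 500 = 0.38.
sodium nitrate: 3.4 g × (190 mL / 500 mL) = 1.292 g
MOPS: 4.6 g × (190 mL / 500 mL) = 1.748 g
calcium chloride dihydrate: 0.565 g × (190 mL / 500 mL) = 0.2147 g = 214.700 mg
agar: 5.01 g × (190 mL / 500 mL) = 1.904 g

sodium nitrate 1.292 g; MOPS 1.748 g; calcium chloride dihydrate 214.700 mg; agar 1.904 g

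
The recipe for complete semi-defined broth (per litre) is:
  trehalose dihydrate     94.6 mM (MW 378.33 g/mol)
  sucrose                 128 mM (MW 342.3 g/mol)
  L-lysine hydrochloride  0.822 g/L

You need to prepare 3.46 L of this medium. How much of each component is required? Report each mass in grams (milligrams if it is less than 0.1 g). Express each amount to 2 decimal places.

trehalose dihydrate 123.83 g; sucrose 151.60 g; L-lysine hydrochloride 2.84 g

Working volume: 3.46 L.
trehalose dihydrate: 94.6 mmol/L × 378.33 g/mol × 3.46 L ÷ 1000 = 123.83 g
sucrose: 128 mmol/L × 342.3 g/mol × 3.46 L ÷ 1000 = 151.60 g
L-lysine hydrochloride: 0.822 g/L × 3.46 L = 2.84 g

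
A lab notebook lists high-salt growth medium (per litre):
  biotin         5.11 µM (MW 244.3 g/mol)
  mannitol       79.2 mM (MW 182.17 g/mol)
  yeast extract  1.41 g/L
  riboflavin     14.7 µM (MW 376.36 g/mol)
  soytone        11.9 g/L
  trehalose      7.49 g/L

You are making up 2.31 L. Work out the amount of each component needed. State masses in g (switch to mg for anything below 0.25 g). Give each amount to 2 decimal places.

Working volume: 2.31 L.
biotin: 5.11 µmol/L × 244.3 g/mol × 2.31 L ÷ 1000 = 2.88 mg
mannitol: 79.2 mmol/L × 182.17 g/mol × 2.31 L ÷ 1000 = 33.33 g
yeast extract: 1.41 g/L × 2.31 L = 3.26 g
riboflavin: 14.7 µmol/L × 376.36 g/mol × 2.31 L ÷ 1000 = 12.78 mg
soytone: 11.9 g/L × 2.31 L = 27.49 g
trehalose: 7.49 g/L × 2.31 L = 17.30 g

biotin 2.88 mg; mannitol 33.33 g; yeast extract 3.26 g; riboflavin 12.78 mg; soytone 27.49 g; trehalose 17.30 g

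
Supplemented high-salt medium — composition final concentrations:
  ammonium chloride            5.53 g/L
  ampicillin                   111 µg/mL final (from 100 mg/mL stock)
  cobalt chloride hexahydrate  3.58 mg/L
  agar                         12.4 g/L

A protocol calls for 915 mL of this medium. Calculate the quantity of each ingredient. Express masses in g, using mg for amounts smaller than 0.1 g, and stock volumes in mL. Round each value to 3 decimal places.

ammonium chloride 5.060 g; ampicillin 1.016 mL; cobalt chloride hexahydrate 3.276 mg; agar 11.346 g

Scale factor relative to 1 L: 0.915.
ammonium chloride: 5.53 g/L × 0.915 L = 5.060 g
ampicillin: C1V1 = C2V2 → 111 µg/mL × 915 mL ÷ 100000 µg/mL = 1.016 mL
cobalt chloride hexahydrate: 3.58 mg/L × 0.915 L = 3.276 mg
agar: 12.4 g/L × 0.915 L = 11.346 g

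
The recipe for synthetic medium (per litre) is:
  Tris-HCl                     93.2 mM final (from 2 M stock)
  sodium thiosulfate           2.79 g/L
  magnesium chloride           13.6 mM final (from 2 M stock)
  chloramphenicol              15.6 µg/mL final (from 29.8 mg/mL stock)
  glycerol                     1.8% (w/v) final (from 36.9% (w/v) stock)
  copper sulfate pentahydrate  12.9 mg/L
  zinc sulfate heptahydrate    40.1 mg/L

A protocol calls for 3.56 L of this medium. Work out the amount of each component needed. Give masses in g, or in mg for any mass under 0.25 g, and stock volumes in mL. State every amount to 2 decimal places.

Tris-HCl 165.90 mL; sodium thiosulfate 9.93 g; magnesium chloride 24.21 mL; chloramphenicol 1.86 mL; glycerol 173.66 mL; copper sulfate pentahydrate 45.92 mg; zinc sulfate heptahydrate 142.76 mg

Scale factor relative to 1 L: 3.56.
Tris-HCl: V = C2·V2/C1 = 93.2 mM × 3560 mL ÷ 2000 mM = 165.90 mL
sodium thiosulfate: 2.79 g/L × 3.56 L = 9.93 g
magnesium chloride: V = C2·V2/C1 = 13.6 mM × 3560 mL ÷ 2000 mM = 24.21 mL
chloramphenicol: dilute stock: 15.6 µg/mL × 3560 mL ÷ 29800 µg/mL = 1.86 mL
glycerol: C1V1 = C2V2 → 1.8% ÷ 36.9% × 3560 mL = 173.66 mL
copper sulfate pentahydrate: 12.9 mg/L × 3.56 L = 45.92 mg
zinc sulfate heptahydrate: 40.1 mg/L × 3.56 L = 142.76 mg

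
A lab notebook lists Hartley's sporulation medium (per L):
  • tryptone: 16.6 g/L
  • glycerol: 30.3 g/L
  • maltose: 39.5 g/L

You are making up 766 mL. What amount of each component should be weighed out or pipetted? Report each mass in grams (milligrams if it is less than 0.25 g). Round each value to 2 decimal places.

tryptone 12.72 g; glycerol 23.21 g; maltose 30.26 g

Working volume: 766 mL = 0.766 L.
tryptone: 16.6 g/L × 0.766 L = 12.72 g
glycerol: 30.3 g/L × 0.766 L = 23.21 g
maltose: 39.5 g/L × 0.766 L = 30.26 g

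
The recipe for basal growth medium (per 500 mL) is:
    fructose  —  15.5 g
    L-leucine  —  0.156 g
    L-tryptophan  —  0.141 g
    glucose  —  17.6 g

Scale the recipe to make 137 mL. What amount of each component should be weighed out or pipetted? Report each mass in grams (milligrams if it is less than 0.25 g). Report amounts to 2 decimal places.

Ratio of target to recipe volume: 137 / 500 = 0.274.
fructose: 15.5 g × (137 mL / 500 mL) = 4.25 g
L-leucine: 0.156 g × (137 mL / 500 mL) = 0.042744 g = 42.74 mg
L-tryptophan: 0.141 g × (137 mL / 500 mL) = 0.038634 g = 38.63 mg
glucose: 17.6 g × (137 mL / 500 mL) = 4.82 g

fructose 4.25 g; L-leucine 42.74 mg; L-tryptophan 38.63 mg; glucose 4.82 g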